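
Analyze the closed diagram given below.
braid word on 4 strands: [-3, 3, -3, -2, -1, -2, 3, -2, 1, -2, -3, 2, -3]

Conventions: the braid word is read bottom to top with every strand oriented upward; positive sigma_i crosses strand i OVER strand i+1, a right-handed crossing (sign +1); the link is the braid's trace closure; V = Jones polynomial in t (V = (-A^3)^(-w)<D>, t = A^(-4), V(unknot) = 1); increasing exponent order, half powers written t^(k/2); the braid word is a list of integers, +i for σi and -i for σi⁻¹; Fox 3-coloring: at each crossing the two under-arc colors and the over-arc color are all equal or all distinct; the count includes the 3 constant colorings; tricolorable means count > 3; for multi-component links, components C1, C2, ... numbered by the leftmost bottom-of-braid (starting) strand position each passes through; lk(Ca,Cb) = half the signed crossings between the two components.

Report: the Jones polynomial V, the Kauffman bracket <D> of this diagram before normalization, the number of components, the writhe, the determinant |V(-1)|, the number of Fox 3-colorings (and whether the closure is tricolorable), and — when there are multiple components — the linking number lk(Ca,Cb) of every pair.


V = -t^-8 + 2t^-7 - 3t^-6 + 4t^-5 - 4t^-4 + 4t^-3 - 3t^-2 + 2t^-1
<D> = -2A^-11 + 3A^-7 - 4A^-3 + 4A - 4A^5 + 3A^9 - 2A^13 + A^17 (w = -5)
1 component over 13 crossings, w = -5
3 Fox colorings among 3^13, |V(-1)| = 23: not tricolorable
why: |V(-1)| = 23: so not tricolorable, since 3 does not divide 23


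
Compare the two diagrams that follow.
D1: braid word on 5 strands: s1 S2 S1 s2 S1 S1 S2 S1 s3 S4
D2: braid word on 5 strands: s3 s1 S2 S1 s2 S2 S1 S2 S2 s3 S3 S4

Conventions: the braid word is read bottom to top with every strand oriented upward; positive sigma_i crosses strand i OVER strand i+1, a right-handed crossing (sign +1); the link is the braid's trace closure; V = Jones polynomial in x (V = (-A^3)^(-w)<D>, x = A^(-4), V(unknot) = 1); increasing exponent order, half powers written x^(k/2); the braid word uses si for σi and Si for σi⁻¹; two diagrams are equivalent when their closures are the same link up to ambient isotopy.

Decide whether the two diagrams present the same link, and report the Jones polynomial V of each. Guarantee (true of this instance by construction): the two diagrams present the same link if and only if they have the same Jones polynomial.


equivalent: yes
D1 (bracket A^-8 - A^-4 + 2 - A^4 + A^8 - A^12; 10 crossings at w = -4): V = -x^-6 + x^-5 - x^-4 + 2x^-3 - x^-2 + x^-1
D2 (bracket A^-8 - A^-4 + 2 - A^4 + A^8 - A^12; 12 crossings at w = -4): V = -x^-6 + x^-5 - x^-4 + 2x^-3 - x^-2 + x^-1
key observation: one V(x) for all 2 diagrams — one class (guaranteed)


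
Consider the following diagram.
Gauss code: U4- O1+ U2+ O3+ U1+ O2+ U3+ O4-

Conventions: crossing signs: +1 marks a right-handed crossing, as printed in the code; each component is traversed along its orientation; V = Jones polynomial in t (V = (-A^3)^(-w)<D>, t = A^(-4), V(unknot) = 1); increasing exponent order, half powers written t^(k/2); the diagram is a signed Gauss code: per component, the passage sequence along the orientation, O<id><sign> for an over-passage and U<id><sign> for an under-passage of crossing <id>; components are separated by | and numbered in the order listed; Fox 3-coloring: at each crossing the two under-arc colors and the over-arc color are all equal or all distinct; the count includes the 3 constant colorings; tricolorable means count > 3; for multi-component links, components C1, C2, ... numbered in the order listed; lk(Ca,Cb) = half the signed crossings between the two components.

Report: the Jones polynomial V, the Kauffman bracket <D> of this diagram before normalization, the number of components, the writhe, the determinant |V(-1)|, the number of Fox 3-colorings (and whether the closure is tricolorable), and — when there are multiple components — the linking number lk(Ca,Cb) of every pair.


V(t) = t + t^3 - t^4
bracket: -A^-10 + A^-6 + A^2, w = +2
1 component, writhe +2, over 4 crossings
det 3, colorings 9 of 3^4 — tricolorable
observation: w = +2 (over 4 crossings) is diagram-only; (-A^3)^(-2) removes it from V


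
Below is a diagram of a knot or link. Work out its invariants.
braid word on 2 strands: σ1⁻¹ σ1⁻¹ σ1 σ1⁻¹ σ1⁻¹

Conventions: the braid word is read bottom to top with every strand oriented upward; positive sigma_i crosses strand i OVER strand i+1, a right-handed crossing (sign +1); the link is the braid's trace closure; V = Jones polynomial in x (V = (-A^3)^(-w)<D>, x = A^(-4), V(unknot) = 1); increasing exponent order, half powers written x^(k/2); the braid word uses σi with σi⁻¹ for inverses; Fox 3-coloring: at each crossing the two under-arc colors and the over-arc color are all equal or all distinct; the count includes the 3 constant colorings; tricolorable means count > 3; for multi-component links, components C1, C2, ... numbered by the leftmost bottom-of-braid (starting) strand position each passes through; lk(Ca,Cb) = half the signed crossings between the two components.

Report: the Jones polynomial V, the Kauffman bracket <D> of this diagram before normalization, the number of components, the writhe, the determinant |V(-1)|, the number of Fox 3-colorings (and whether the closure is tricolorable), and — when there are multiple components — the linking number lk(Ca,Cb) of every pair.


Jones polynomial: V(x) = -x^-4 + x^-3 + x^-1
<D> = -A^-5 - A^3 + A^7; writhe -3
components 1, writhe -3 (5 crossings)
3-colorings: 9 of 3^5, det 3 — tricolorable
note: det 3 = |V(-1)|; divisible by 3, so tricolorable


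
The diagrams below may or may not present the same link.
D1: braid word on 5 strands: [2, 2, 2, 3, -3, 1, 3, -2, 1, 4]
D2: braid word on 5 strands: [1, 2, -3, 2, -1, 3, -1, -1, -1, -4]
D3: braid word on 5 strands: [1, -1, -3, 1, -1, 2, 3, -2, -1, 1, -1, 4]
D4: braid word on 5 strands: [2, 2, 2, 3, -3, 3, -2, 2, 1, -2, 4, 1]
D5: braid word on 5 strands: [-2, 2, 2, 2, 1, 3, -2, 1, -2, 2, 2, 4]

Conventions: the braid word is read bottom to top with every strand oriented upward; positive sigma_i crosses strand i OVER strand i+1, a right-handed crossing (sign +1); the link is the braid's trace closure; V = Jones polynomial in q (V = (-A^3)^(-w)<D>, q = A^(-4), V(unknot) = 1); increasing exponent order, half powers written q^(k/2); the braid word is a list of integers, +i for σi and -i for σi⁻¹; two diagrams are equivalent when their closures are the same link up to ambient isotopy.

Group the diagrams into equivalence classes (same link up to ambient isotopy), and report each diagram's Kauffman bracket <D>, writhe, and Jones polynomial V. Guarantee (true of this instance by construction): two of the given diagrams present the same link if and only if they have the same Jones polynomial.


classes: {D1, D4, D5} | {D2} | {D3}
V(D1) = q - q^2 + 2q^3 - q^4 + q^5 - q^6  [10 crossings, <D> = -A^-6 + A^-2 - A^2 + 2A^6 - A^10 + A^14, w = +6]
V(D2) = -q^-4 + q^-3 + q^-1  (w -2, c 10, <D> = A^-2 + A^6 - A^10)
V(D3) = 1  (w 0, c 12, <D> = 1)
V(D4) = q - q^2 + 2q^3 - q^4 + q^5 - q^6  (w +6, c 12, <D> = -A^-6 + A^-2 - A^2 + 2A^6 - A^10 + A^14)
V(D5) = q - q^2 + 2q^3 - q^4 + q^5 - q^6  (w +6, c 12, <D> = -A^-6 + A^-2 - A^2 + 2A^6 - A^10 + A^14)
note: 3 values of V(q) split the 5 diagrams


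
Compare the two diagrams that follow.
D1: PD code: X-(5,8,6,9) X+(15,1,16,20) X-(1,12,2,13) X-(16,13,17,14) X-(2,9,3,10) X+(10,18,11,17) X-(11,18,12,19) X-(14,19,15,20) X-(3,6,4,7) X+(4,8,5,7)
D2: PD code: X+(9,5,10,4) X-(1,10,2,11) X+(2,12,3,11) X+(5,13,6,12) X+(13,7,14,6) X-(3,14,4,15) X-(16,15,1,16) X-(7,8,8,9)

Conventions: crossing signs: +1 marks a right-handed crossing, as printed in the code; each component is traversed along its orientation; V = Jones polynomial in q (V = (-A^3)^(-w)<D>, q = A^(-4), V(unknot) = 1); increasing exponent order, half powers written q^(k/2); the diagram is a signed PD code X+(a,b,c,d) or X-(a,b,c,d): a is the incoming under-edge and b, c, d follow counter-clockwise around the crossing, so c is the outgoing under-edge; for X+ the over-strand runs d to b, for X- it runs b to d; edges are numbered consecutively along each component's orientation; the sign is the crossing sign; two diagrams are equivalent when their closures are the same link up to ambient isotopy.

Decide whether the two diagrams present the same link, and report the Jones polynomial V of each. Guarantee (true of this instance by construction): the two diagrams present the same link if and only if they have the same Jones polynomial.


equivalent: no
V(D1) = 1  (w -4, c 10, <D> = A^-12)
D2 (bracket -A^-16 + A^-12 + A^-4; 8 crossings at w = 0): V = q + q^3 - q^4
why: V(q) takes 2 values over 2 diagrams, fixing the grouping


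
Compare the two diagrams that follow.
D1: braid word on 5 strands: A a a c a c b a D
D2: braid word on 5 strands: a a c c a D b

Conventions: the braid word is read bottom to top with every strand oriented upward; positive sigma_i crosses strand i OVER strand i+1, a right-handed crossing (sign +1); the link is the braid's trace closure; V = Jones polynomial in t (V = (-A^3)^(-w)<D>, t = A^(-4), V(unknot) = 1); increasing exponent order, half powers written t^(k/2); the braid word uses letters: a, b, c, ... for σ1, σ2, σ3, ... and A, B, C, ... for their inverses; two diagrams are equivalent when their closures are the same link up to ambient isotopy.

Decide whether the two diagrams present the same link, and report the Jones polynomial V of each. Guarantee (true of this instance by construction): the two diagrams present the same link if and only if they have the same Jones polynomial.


equivalent: yes
D1 (bracket -A^-11 + A^-7 - A^-3 + 2A + A^9; 9 crossings at w = +5): V = -t^(3/2) - 2t^(7/2) + t^(9/2) - t^(11/2) + t^(13/2)
V(D2) = -t^(3/2) - 2t^(7/2) + t^(9/2) - t^(11/2) + t^(13/2)  [7 crossings, <D> = -A^-11 + A^-7 - A^-3 + 2A + A^9, w = +5]
observation: from 9 to 7 crossings by R-moves: one link, two diagrams


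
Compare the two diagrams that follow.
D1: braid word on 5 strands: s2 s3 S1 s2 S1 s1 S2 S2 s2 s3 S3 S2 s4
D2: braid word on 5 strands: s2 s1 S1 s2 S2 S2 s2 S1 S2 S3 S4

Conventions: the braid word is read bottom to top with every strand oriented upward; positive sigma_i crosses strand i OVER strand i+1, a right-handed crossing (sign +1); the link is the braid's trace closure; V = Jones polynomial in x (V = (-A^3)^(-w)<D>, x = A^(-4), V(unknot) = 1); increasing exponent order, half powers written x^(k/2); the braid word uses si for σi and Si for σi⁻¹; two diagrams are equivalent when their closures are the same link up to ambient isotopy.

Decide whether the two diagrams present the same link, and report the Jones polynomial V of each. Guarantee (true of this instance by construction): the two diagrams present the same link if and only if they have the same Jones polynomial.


equivalent: yes
V(D1) = -x^(-1/2) - x^(1/2)  (w +1, c 13, <D> = A + A^5)
V(D2) = -x^(-1/2) - x^(1/2)  (w -3, c 11, <D> = A^-11 + A^-7)
why: Markov moves rewrite D1 (13 crossings) into D2 (11)


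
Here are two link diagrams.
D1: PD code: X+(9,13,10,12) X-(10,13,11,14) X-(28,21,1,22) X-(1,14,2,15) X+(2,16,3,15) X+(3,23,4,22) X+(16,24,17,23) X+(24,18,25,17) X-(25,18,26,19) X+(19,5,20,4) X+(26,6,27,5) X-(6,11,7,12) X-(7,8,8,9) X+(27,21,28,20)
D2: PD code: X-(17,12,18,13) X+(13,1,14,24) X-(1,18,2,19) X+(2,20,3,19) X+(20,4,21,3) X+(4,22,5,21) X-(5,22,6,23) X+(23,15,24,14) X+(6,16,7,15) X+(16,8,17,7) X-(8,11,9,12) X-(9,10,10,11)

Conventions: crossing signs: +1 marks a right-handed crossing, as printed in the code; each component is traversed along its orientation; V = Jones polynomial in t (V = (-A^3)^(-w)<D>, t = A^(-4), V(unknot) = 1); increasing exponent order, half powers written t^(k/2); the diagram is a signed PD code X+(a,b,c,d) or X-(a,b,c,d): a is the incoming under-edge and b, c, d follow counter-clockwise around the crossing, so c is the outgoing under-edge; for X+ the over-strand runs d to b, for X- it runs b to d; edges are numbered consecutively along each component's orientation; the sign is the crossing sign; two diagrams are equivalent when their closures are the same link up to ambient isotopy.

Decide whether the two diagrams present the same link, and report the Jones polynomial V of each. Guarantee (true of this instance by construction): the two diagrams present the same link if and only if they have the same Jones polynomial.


equivalent: yes
V(D1) = t + t^3 - t^4  (w +2, c 14, <D> = -A^-10 + A^-6 + A^2)
V(D2) = t + t^3 - t^4  [12 crossings, <D> = -A^-10 + A^-6 + A^2, w = +2]
key observation: all 2 diagrams share one V(t), hence one class


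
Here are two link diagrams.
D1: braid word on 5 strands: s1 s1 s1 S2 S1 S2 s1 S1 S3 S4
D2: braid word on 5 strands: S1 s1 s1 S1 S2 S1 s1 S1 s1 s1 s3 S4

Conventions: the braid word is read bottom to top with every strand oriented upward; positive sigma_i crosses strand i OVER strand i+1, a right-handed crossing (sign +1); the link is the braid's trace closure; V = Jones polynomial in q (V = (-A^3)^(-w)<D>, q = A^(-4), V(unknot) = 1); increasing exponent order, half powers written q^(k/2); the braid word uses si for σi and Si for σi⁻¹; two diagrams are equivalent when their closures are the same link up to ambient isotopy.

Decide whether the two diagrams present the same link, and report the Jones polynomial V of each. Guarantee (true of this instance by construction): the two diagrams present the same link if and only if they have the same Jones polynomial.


equivalent: yes
V(D1) = 1  (w -2, c 10, <D> = A^-6)
V(D2) = 1  (w 0, c 12, <D> = 1)
why: Markov moves rewrite D1 (10 crossings) into D2 (12)


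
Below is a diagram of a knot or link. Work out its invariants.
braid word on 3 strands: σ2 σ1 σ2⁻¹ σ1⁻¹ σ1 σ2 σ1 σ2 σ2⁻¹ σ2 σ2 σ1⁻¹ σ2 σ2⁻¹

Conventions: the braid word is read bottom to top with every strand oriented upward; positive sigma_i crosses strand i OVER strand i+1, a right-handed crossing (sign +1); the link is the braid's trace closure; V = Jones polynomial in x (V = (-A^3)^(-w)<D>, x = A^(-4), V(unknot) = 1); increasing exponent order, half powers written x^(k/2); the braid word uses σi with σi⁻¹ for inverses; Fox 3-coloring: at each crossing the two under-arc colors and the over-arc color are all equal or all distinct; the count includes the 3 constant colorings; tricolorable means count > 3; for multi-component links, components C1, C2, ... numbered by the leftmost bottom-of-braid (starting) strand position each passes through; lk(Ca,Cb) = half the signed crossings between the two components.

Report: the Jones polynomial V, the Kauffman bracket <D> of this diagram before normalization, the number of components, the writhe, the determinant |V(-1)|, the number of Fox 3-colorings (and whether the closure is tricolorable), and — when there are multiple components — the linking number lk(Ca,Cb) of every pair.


Jones polynomial: V(x) = x - x^2 + 2x^3 - x^4 + x^5 - x^6
<D> = -A^-12 + A^-8 - A^-4 + 2 - A^4 + A^8; writhe +4
components 1, writhe +4 (14 crossings)
3-colorings: 3 of 3^14, det 7 — not tricolorable
note: V spans 5 powers of x: at least 5 crossings in any diagram


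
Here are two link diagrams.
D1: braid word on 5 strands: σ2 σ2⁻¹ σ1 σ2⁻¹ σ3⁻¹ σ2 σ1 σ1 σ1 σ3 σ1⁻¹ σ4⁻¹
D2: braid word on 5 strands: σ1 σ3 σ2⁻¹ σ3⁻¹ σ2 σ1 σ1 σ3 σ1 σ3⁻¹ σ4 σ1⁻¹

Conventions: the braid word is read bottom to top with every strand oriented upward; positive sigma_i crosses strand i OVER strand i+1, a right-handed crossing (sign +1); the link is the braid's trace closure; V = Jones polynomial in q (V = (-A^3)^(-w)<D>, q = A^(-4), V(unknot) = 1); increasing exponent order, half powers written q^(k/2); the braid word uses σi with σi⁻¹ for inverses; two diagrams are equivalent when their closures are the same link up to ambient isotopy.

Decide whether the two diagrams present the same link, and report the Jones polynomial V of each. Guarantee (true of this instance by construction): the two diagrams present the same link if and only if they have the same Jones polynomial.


equivalent: yes
D1 (bracket -A^-10 + A^-6 + A^2; 12 crossings at w = +2): V = q + q^3 - q^4
V(D2) = q + q^3 - q^4  [12 crossings, <D> = -A^-4 + 1 + A^8, w = +4]
observation: all 2 diagrams share one V(q), hence one class


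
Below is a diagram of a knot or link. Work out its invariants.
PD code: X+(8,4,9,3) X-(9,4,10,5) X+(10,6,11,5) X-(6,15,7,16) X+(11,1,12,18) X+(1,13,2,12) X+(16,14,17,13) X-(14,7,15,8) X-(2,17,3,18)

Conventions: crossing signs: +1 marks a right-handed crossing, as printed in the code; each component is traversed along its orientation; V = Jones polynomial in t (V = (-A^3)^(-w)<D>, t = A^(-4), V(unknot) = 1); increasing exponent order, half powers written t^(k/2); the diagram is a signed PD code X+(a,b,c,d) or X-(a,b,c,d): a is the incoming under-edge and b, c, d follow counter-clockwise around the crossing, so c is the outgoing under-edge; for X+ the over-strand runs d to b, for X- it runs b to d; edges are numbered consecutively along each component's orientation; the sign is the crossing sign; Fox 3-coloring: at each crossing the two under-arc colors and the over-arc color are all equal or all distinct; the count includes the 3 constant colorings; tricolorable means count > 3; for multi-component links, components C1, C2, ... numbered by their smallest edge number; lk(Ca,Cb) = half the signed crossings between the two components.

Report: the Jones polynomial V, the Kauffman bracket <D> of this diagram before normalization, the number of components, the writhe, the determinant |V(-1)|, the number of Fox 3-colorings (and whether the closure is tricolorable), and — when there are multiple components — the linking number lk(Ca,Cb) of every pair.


V = t^-2 - t^-1 + 2 - 2t + t^2 - t^3 + t^4
<D> = -A^-13 + A^-9 - A^-5 + 2A^-1 - 2A^3 + A^7 - A^11 (w = +1)
1 component over 9 crossings, w = +1
9 Fox colorings among 3^9, |V(-1)| = 9: tricolorable
why: w = +1 (over 9 crossings) is diagram-only; (-A^3)^(-1) removes it from V


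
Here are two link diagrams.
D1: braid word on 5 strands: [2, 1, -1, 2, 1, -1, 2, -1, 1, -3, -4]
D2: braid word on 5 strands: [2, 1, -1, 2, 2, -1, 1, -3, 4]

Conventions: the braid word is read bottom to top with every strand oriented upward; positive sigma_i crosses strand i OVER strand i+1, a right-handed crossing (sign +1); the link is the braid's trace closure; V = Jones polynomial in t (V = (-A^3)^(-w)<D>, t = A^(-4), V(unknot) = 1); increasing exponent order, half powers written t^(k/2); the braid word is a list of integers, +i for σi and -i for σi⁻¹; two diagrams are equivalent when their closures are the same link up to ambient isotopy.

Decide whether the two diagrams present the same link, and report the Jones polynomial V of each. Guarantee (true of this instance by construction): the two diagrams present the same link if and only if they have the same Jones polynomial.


equivalent: yes
D1 (bracket -A^-15 + A^-7 + A^-3 + A; 11 crossings at w = +1): V = -t^(1/2) - t^(3/2) - t^(5/2) + t^(9/2)
V(D2) = -t^(1/2) - t^(3/2) - t^(5/2) + t^(9/2)  [9 crossings, <D> = -A^-9 + A^-1 + A^3 + A^7, w = +3]
observation: from 11 to 9 crossings by R-moves: one link, two diagrams


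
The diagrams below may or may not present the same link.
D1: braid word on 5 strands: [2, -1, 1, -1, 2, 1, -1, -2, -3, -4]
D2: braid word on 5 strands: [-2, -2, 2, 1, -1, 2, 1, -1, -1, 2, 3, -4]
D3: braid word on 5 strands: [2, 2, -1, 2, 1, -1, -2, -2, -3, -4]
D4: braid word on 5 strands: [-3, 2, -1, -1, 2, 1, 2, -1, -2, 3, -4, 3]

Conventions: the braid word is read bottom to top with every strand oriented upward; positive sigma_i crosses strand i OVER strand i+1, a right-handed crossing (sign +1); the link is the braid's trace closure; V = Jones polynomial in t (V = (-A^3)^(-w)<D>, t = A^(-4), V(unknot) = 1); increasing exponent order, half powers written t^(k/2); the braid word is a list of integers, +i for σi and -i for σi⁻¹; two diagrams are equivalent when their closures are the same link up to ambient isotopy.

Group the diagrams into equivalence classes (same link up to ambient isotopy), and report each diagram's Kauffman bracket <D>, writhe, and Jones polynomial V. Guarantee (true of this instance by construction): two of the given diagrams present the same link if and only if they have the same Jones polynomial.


classes: {D1, D2, D3, D4}
V(D1) = 1  [10 crossings, <D> = A^-6, w = -2]
V(D2) = 1  [12 crossings, <D> = 1, w = 0]
V(D3) = 1  [10 crossings, <D> = A^-6, w = -2]
D4 (bracket 1; 12 crossings at w = 0): V = 1
insight: all 4 diagrams share one V(t), hence one class


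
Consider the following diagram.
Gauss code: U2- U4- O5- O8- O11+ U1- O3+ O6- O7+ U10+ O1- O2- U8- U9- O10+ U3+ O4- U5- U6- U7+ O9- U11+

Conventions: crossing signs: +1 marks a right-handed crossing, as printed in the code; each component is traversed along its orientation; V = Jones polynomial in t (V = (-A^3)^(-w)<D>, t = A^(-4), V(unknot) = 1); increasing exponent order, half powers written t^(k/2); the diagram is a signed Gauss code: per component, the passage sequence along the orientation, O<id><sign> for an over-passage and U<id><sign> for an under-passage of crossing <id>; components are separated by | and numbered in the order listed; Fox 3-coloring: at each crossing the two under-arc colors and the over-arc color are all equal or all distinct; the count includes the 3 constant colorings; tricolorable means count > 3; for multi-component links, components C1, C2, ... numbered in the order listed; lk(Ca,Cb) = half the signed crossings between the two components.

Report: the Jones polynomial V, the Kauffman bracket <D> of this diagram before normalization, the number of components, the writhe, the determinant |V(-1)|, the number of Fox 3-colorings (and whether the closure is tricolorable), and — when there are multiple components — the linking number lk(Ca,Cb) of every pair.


V(t) = t^-5 - 2t^-4 + 2t^-3 - 2t^-2 + 2t^-1 - 1 + t
bracket: -A^-13 + A^-9 - 2A^-5 + 2A^-1 - 2A^3 + 2A^7 - A^11, w = -3
1 component, writhe -3, over 11 crossings
det 11, colorings 3 of 3^11 — not tricolorable
observation: |V(-1)| = 11: so not tricolorable, since 3 does not divide 11


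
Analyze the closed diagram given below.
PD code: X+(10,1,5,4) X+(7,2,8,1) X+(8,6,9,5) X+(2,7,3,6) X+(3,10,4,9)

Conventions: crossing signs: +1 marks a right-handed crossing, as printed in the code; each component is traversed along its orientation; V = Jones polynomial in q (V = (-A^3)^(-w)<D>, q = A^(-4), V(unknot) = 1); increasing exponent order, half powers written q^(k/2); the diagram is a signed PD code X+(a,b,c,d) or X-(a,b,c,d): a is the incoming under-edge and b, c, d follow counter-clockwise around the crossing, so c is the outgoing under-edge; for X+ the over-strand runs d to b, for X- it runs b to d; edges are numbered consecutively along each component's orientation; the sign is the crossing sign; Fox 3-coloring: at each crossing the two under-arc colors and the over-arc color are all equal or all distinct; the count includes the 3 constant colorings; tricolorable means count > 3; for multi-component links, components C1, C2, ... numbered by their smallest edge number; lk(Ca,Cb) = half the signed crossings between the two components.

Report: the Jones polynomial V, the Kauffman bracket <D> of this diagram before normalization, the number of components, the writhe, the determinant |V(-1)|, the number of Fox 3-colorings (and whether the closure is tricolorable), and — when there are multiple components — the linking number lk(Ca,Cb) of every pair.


V = -q^(3/2) - q^(7/2) + q^(9/2) - q^(11/2)
<D> = A^-7 - A^-3 + A + A^9 (w = +5)
2 components over 5 crossings, w = +5
lk(C1,C2): +2
3 Fox colorings among 3^5, |V(-1)| = 4: not tricolorable
why: summing lk over 1 pair gives +2


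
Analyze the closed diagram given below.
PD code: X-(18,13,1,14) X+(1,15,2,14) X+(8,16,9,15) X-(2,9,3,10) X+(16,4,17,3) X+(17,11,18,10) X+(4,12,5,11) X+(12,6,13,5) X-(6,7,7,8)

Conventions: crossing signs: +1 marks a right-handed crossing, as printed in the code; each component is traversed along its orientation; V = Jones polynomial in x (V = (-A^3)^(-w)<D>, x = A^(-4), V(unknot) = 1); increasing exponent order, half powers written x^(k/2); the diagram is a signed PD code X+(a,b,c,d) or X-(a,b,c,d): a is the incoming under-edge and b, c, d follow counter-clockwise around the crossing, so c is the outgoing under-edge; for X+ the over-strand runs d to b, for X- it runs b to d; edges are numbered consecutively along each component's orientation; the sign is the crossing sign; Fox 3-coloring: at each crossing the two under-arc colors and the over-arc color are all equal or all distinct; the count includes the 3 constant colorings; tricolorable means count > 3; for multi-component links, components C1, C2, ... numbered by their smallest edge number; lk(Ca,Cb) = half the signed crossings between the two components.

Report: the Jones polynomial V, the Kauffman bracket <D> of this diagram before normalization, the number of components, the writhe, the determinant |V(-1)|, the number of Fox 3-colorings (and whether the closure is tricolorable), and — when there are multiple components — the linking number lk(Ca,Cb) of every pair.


V = x + x^3 - x^4
<D> = A^-7 - A^-3 - A^5 (w = +3)
1 component over 9 crossings, w = +3
9 Fox colorings among 3^9, |V(-1)| = 3: tricolorable
why: |V(-1)| = 3: so tricolorable, since 3 divides 3


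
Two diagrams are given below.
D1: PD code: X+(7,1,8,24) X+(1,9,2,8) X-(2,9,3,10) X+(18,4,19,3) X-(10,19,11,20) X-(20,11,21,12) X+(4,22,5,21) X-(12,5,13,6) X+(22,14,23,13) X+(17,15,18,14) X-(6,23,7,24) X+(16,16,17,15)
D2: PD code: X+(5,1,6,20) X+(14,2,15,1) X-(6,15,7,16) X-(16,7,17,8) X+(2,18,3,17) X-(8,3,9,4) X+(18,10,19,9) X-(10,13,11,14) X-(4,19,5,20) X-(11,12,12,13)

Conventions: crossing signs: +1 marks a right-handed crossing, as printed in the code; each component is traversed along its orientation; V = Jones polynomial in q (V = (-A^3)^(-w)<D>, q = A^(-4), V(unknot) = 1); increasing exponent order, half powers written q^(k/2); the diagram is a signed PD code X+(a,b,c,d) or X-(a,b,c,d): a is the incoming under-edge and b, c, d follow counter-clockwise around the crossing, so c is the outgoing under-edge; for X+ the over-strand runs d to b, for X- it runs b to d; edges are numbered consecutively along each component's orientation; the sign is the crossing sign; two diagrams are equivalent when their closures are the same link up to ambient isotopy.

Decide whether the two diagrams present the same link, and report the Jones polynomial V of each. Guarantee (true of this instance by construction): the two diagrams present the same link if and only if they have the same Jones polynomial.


same link: yes
V(D1) = -q^-3 + 2q^-2 - 2q^-1 + 3 - 2q + 2q^2 - q^3  [12 crossings, <D> = -A^-6 + 2A^-2 - 2A^2 + 3A^6 - 2A^10 + 2A^14 - A^18, w = +2]
V(D2) = -q^-3 + 2q^-2 - 2q^-1 + 3 - 2q + 2q^2 - q^3  [10 crossings, <D> = -A^-18 + 2A^-14 - 2A^-10 + 3A^-6 - 2A^-2 + 2A^2 - A^6, w = -2]
insight: all 2 diagrams share one V(q), hence one class


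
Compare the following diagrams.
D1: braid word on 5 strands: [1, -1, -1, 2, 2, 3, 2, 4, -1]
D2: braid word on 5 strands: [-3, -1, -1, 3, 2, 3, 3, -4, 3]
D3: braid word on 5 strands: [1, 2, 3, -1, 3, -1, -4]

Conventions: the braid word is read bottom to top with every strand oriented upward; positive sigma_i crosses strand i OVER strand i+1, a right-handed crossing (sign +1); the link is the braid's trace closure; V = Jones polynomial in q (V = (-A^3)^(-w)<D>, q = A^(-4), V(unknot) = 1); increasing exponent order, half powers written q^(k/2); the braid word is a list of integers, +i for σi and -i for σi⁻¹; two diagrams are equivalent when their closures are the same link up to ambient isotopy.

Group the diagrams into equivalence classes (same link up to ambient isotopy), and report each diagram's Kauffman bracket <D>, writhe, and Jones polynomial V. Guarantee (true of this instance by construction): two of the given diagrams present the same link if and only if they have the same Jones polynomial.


grouping into links: {D1, D2} | {D3}
V(D1) = -q^(-3/2) - 2q^(1/2) + q^(3/2) - q^(5/2) + q^(7/2)  (w +3, c 9, <D> = -A^-5 + A^-1 - A^3 + 2A^7 + A^15)
V(D2) = -q^(-3/2) - 2q^(1/2) + q^(3/2) - q^(5/2) + q^(7/2)  [9 crossings, <D> = -A^-11 + A^-7 - A^-3 + 2A + A^9, w = +1]
V(D3) = -q^(1/2) - q^(5/2)  (w +1, c 7, <D> = A^-7 + A)
key observation: 2 classes among 3 diagrams; unequal V(q) rules out equality


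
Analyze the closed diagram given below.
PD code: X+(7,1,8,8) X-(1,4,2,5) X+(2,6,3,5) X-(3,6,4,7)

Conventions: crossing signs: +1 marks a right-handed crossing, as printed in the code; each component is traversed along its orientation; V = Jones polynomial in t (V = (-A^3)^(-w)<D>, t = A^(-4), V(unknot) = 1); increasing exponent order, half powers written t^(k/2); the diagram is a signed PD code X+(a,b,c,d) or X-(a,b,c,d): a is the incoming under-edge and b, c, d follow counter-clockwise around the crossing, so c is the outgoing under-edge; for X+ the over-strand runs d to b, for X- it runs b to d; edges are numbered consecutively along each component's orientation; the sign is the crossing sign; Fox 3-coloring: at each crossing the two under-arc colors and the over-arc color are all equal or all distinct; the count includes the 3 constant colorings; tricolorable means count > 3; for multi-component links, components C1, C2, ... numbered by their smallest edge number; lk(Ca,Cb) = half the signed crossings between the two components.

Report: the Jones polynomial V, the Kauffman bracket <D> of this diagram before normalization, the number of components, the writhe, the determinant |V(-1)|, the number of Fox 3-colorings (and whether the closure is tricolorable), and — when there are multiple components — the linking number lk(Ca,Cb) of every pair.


V = 1
<D> = 1 (w = 0)
1 component over 4 crossings, w = 0
3 Fox colorings among 3^4, |V(-1)| = 1: not tricolorable
why: |V(-1)| = 1: so not tricolorable, since 3 does not divide 1


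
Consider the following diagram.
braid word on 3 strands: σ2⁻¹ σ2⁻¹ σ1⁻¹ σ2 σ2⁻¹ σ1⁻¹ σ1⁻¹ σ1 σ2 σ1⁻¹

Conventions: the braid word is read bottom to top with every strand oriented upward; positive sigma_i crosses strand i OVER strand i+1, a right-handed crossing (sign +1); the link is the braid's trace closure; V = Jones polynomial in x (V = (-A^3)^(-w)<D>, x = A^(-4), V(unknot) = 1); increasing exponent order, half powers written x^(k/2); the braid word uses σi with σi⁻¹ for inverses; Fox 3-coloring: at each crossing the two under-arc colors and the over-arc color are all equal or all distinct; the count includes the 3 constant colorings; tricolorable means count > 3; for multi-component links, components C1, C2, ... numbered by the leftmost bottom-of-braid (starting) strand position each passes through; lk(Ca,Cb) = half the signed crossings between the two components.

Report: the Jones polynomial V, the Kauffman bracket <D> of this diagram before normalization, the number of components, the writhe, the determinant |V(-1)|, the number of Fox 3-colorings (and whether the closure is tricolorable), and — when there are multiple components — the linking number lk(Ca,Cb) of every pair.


V = -x^-6 + x^-5 - x^-4 + 2x^-3 - x^-2 + x^-1
<D> = A^-8 - A^-4 + 2 - A^4 + A^8 - A^12 (w = -4)
1 component over 10 crossings, w = -4
3 Fox colorings among 3^10, |V(-1)| = 7: not tricolorable
why: w = -4 shifts under R1 moves; the (-A^3)^(4) factor cancels that in V


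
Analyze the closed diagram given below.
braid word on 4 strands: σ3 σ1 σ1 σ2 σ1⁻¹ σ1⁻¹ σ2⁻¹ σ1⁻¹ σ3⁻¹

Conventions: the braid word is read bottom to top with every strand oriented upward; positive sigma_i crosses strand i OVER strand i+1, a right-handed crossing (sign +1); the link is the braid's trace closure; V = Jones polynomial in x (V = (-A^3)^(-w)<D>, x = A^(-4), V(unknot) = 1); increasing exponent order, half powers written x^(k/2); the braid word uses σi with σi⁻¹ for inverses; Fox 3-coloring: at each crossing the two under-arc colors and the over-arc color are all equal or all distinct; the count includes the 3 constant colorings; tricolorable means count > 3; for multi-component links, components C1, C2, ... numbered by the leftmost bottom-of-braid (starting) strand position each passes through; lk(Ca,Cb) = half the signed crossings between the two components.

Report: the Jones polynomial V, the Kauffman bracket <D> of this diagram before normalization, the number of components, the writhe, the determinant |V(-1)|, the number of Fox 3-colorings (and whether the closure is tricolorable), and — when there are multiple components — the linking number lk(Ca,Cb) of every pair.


V(x) = x^-3 + x^-2 + x^-1 + 1
bracket: -A^-3 - A - A^5 - A^9, w = -1
3 components, writhe -1, over 9 crossings
lk(C1,C2) = 0
linking number lk(C1,C3) = -1
lk(C2,C3): 0
det 0, colorings 9 of 3^10 — tricolorable
observation: the span of V is 3, within the link bound 9 + 3 - 1


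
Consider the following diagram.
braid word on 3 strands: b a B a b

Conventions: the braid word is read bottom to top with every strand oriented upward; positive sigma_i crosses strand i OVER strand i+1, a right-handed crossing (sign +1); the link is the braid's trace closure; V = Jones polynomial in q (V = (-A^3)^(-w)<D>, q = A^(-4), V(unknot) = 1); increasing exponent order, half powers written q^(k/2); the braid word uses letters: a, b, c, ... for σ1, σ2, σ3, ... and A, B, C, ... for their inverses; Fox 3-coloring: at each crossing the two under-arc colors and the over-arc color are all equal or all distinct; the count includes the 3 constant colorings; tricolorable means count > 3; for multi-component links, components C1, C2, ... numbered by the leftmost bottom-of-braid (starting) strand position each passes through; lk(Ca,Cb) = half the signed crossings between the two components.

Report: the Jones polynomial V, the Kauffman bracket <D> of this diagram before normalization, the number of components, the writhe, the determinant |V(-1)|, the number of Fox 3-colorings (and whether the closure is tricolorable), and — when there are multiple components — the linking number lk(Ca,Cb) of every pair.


Jones polynomial: V(q) = -q^(1/2) + q^(3/2) - q^(5/2) - q^(9/2)
<D> = A^-9 + A^-1 - A^3 + A^7; writhe +3
components 2, writhe +3 (5 crossings)
linking number lk(C1,C2) = +2
3-colorings: 3 of 3^5, det 4 — not tricolorable
note: summing lk over 1 pair gives +2


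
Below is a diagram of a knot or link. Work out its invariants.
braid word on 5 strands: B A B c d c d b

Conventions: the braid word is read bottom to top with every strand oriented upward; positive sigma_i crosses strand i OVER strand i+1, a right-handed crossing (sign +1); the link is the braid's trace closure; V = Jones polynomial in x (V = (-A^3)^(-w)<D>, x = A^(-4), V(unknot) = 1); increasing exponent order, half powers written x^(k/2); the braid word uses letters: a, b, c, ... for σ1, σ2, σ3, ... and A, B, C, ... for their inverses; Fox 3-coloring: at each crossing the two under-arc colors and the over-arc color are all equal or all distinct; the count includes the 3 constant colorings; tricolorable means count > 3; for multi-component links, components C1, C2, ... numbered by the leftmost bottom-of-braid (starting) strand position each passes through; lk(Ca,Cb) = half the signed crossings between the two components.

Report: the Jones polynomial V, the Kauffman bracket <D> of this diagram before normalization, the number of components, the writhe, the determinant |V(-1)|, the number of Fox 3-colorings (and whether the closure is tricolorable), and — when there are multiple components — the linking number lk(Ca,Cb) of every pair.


V = x + x^3 - x^4
<D> = -A^-10 + A^-6 + A^2 (w = +2)
1 component over 8 crossings, w = +2
9 Fox colorings among 3^8, |V(-1)| = 3: tricolorable
why: det 3 = |V(-1)|; divisible by 3, so tricolorable


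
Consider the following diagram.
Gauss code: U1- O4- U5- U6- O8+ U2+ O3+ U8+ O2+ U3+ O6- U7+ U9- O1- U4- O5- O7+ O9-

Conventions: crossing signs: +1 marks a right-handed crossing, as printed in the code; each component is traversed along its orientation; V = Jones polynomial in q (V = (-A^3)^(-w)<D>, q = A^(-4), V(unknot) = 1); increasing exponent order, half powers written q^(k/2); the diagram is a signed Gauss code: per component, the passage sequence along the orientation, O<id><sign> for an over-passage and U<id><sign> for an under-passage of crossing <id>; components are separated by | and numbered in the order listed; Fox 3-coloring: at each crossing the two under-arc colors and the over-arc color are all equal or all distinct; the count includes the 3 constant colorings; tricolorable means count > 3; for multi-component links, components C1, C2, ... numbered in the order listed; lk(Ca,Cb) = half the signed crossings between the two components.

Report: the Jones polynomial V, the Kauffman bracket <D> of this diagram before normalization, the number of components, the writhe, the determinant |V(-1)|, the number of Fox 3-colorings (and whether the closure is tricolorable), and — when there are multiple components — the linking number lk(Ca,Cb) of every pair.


V = -q^-3 + q^-2 - q^-1 + 3 - q + q^2 - q^3
<D> = A^-15 - A^-11 + A^-7 - 3A^-3 + A - A^5 + A^9 (w = -1)
1 component over 9 crossings, w = -1
27 Fox colorings among 3^9, |V(-1)| = 9: tricolorable
why: |V(-1)| = 9: so tricolorable, since 3 divides 9


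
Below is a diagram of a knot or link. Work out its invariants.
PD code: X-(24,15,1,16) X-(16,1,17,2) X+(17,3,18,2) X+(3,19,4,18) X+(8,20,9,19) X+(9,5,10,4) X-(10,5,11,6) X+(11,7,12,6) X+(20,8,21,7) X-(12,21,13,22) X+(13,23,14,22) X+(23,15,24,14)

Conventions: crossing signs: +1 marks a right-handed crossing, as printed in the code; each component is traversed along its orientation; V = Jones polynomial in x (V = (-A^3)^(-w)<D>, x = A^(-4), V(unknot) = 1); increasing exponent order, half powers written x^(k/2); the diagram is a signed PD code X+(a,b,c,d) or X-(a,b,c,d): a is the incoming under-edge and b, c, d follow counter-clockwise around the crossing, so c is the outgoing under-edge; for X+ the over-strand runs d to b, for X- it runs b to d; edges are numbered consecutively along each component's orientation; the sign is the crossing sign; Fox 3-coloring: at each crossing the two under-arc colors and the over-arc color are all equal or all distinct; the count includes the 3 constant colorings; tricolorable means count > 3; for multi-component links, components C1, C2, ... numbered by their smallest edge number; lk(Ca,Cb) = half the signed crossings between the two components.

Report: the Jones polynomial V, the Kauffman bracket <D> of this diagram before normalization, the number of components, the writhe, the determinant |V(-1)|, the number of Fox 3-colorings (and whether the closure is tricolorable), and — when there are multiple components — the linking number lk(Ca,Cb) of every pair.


V = x + x^3 - x^4
<D> = -A^-4 + 1 + A^8 (w = +4)
1 component over 12 crossings, w = +4
9 Fox colorings among 3^12, |V(-1)| = 3: tricolorable
why: the span of V is 3, forcing >= 3 crossings in any diagram


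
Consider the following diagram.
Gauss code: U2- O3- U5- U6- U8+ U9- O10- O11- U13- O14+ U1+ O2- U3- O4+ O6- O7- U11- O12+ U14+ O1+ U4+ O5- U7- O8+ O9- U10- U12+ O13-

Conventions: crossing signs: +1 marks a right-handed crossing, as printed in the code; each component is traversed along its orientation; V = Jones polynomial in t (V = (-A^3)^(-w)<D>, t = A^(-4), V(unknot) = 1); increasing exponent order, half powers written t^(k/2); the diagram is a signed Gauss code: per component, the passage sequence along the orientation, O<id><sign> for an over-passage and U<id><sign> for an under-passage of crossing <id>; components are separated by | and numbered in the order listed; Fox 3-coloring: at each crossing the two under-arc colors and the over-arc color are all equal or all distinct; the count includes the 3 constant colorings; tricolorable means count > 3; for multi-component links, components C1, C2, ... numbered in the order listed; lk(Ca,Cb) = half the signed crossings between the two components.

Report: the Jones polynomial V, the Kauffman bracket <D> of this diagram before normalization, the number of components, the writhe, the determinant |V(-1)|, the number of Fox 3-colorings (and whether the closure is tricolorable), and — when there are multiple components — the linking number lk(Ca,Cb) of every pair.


V(t) = -t^-8 + 2t^-7 - 4t^-6 + 5t^-5 - 5t^-4 + 6t^-3 - 4t^-2 + 3t^-1 - 1
bracket: -A^-12 + 3A^-8 - 4A^-4 + 6 - 5A^4 + 5A^8 - 4A^12 + 2A^16 - A^20, w = -4
1 component, writhe -4, over 14 crossings
det 31, colorings 3 of 3^14 — not tricolorable
observation: |V(-1)| = 31: so not tricolorable, since 3 does not divide 31
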